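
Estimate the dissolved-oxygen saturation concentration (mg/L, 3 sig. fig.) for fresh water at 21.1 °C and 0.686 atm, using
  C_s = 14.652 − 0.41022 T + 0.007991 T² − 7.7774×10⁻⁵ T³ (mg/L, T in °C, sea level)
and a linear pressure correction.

At sea level: C_s = 14.652 − 0.41022×21.1 + 0.007991×21.1² − 7.7774×10⁻⁵×21.1³ = 8.823 mg/L.
Pressure correction: C_s' = 8.823 × 0.686 = 6.053 mg/L.

C_s ≈ 6.05 mg/L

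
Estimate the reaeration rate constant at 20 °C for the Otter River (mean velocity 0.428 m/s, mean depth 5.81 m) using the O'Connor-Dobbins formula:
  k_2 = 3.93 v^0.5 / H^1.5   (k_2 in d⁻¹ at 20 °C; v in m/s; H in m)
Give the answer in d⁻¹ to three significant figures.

k_2 = 3.93 × 0.428^0.5 / 5.81^1.5 = 3.93 × 0.6542 / 14.00 = 0.1836 d⁻¹.

k_2 ≈ 0.184 d⁻¹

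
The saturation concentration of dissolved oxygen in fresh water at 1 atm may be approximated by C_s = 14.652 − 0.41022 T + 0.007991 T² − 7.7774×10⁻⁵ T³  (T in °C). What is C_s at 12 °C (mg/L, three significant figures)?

C_s ≈ 10.7 mg/L

C_s = 14.652 − 0.41022×12 + 0.007991×12² − 7.7774×10⁻⁵×12³ = 10.75 mg/L.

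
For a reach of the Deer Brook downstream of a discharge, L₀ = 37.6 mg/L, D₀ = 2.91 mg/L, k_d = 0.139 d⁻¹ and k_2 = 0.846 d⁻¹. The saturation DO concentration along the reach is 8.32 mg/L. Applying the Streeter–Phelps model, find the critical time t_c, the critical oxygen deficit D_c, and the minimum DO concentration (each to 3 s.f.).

t_c = [1/(k_2−k_d)] ln[(k_2/k_d)(1 − D₀(k_2−k_d)/(k_d L₀))]
= [1/(0.846−0.139)] ln[(0.846/0.139)(1 − 2.91×0.7070/(0.139×37.6))]
= (1/0.7070) ln[6.086 × 0.6064] = 1.414 × ln(3.690) = 1.414 × 1.306 = 1.847 d.
L(t_c) = L₀ e^(−k_d t_c) = 37.6 × 0.7736 = 29.09 mg/L, and at the critical point k_2 D_c = k_d L, so D_c = (0.139/0.846) × 29.09 = 4.779 mg/L.
Minimum DO = C_s − D_c = 8.32 − 4.779 = 3.541 mg/L.

t_c ≈ 1.85 d; D_c ≈ 4.78 mg/L; min DO ≈ 3.54 mg/L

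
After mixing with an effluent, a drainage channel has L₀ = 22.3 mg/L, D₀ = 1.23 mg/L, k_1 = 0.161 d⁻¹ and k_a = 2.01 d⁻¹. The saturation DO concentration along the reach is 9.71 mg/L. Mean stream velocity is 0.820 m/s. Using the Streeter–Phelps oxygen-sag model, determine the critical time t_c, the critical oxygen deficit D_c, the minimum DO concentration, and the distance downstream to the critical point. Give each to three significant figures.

t_c ≈ 0.823 d; D_c ≈ 1.56 mg/L; min DO ≈ 8.15 mg/L; x_c ≈ 58.3 km

At the critical point dD/dt = 0, so k_1 L₀ e^(−k_1 t) = k_a D. Substituting D(t) from the Streeter–Phelps equation and solving for t gives
t_c = ln[(k_a/k_1)(1 − D₀(k_a−k_1)/(k_1 L₀))] / (k_a−k_1).
Here k_a−k_1 = 1.849 d⁻¹ and 1 − D₀(k_a−k_1)/(k_1 L₀) = 1 − 1.23×1.849/(0.161×22.3) = 0.3666, so
t_c = ln(12.48 × 0.3666) / 1.849 = 1.521 / 1.849 = 0.8225 d.
L(t_c) = L₀ e^(−k_1 t_c) = 22.3 × 0.8760 = 19.53 mg/L, and at the critical point k_a D_c = k_1 L, so D_c = (0.161/2.01) × 19.53 = 1.565 mg/L.
Minimum DO = C_s − D_c = 9.71 − 1.565 = 8.145 mg/L.
x_c = v t_c = 0.820 m/s × 0.8225 d × 86400 s/d = 58280 m ≈ 58.3 km.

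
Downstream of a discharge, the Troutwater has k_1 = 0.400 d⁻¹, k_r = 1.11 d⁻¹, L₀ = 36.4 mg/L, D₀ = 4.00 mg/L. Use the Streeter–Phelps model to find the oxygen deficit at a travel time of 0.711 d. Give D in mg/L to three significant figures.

k_1 L₀/(k_r−k_1) = 0.400×36.4/(1.11−0.400) = 14.56/0.7100 = 20.51 mg/L.
e^(−k_1 t) = e^(−0.400×0.7110) = 0.7525; e^(−k_r t) = e^(−1.11×0.7110) = 0.4542.
D = 20.51 × (0.7525 − 0.4542) + 4.00 × 0.4542 = 6.116 + 1.817 = 7.933 mg/L.

D ≈ 7.93 mg/L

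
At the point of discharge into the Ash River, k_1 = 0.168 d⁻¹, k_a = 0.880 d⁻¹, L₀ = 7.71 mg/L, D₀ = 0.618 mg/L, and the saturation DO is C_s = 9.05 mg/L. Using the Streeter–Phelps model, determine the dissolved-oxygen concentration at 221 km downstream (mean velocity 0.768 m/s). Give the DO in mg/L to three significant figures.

Travel time t = x/v = 221 km / (0.768 m/s) = 221000 m / 0.768 m/s = 287800 s = 3.331 d.
k_1 L₀/(k_a−k_1) = 0.168×7.71/(0.880−0.168) = 1.295/0.7120 = 1.819 mg/L.
e^(−k_1 t) = e^(−0.168×3.331) = 0.5715; e^(−k_a t) = e^(−0.880×3.331) = 0.05335.
D = 1.819 × (0.5715 − 0.05335) + 0.618 × 0.05335 = 0.9426 + 0.03297 = 0.9756 mg/L.
DO = C_s − D = 9.05 − 0.9756 = 8.074 mg/L.

DO ≈ 8.07 mg/L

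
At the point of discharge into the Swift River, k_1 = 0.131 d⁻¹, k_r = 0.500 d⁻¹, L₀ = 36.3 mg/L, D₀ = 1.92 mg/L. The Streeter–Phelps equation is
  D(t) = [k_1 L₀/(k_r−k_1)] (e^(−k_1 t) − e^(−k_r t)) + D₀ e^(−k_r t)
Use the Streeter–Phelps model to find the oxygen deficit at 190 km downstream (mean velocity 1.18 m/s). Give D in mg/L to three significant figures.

Travel time t = x/v = 190 km / (1.18 m/s) = 190000 m / 1.18 m/s = 161000 s = 1.864 d.
k_1 L₀/(k_r−k_1) = 0.131×36.3/(0.500−0.131) = 4.755/0.3690 = 12.89 mg/L.
e^(−k_1 t) = e^(−0.131×1.864) = 0.7834; e^(−k_r t) = e^(−0.500×1.864) = 0.3938.
D = 12.89 × (0.7834 − 0.3938) + 1.92 × 0.3938 = 5.020 + 0.7562 = 5.776 mg/L.

D ≈ 5.78 mg/L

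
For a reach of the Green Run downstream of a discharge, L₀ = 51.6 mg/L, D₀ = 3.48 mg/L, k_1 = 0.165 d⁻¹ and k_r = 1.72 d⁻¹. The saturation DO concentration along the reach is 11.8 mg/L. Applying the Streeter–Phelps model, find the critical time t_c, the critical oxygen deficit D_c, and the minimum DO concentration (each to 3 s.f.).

t_c ≈ 0.858 d; D_c ≈ 4.30 mg/L; min DO ≈ 7.50 mg/L

With k_r/k_1 = 10.42 and 1 − D₀(k_r−k_1)/(k_1 L₀) = 0.3644,
t_c = ln(10.42 × 0.3644) / (1.72 − 0.165) = ln(3.799) / 1.555 = 1.335/1.555 = 0.8583 d.
L(t_c) = L₀ e^(−k_1 t_c) = 51.6 × 0.8680 = 44.79 mg/L, and at the critical point k_r D_c = k_1 L, so D_c = (0.165/1.72) × 44.79 = 4.296 mg/L.
Minimum DO = C_s − D_c = 11.8 − 4.296 = 7.504 mg/L.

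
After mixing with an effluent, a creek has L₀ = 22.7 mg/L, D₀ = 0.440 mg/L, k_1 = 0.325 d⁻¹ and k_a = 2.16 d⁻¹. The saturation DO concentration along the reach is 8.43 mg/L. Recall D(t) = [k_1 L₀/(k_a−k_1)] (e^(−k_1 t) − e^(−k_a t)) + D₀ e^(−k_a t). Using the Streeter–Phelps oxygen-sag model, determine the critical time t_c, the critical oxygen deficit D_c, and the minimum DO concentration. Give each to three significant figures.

t_c ≈ 0.969 d; D_c ≈ 2.49 mg/L; min DO ≈ 5.94 mg/L

At the critical point dD/dt = 0, so k_1 L₀ e^(−k_1 t) = k_a D. Substituting D(t) from the Streeter–Phelps equation and solving for t gives
t_c = ln[(k_a/k_1)(1 − D₀(k_a−k_1)/(k_1 L₀))] / (k_a−k_1).
Here k_a−k_1 = 1.835 d⁻¹ and 1 − D₀(k_a−k_1)/(k_1 L₀) = 1 − 0.440×1.835/(0.325×22.7) = 0.8906, so
t_c = ln(6.646 × 0.8906) / 1.835 = 1.778 / 1.835 = 0.9690 d.
L(t_c) = L₀ e^(−k_1 t_c) = 22.7 × 0.7298 = 16.57 mg/L, and at the critical point k_a D_c = k_1 L, so D_c = (0.325/2.16) × 16.57 = 2.493 mg/L.
Minimum DO = C_s − D_c = 8.43 − 2.493 = 5.937 mg/L.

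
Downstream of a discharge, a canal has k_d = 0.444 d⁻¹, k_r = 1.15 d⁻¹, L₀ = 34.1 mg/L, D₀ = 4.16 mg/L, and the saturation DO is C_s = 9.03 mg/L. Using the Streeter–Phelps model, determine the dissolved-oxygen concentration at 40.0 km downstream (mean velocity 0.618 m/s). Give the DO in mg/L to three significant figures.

DO ≈ 0.956 mg/L

Travel time t = x/v = 40.0 km / (0.618 m/s) = 40000 m / 0.618 m/s = 64720 s = 0.7491 d.
k_d L₀/(k_r−k_d) = 0.444×34.1/(1.15−0.444) = 15.14/0.7060 = 21.45 mg/L.
e^(−k_d t) = e^(−0.444×0.7491) = 0.7170; e^(−k_r t) = e^(−1.15×0.7491) = 0.4225.
D = 21.45 × (0.7170 − 0.4225) + 4.16 × 0.4225 = 6.316 + 1.758 = 8.074 mg/L.
DO = C_s − D = 9.03 − 8.074 = 0.9562 mg/L.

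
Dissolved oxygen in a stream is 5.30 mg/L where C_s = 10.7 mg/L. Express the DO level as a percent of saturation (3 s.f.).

49.5 % saturation

% saturation = C/C_s × 100 = 5.30/10.7 × 100 = 49.5 %.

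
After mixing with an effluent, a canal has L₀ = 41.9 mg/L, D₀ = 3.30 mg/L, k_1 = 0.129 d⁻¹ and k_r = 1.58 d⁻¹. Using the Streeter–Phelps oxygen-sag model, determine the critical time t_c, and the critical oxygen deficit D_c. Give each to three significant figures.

With k_r/k_1 = 12.25 and 1 − D₀(k_r−k_1)/(k_1 L₀) = 0.1141,
t_c = ln(12.25 × 0.1141) / (1.58 − 0.129) = ln(1.398) / 1.451 = 0.3348/1.451 = 0.2307 d.
D_c = (k_1/k_r) L₀ e^(−k_1 t_c) = (0.129/1.58) × 41.9 × e^(−0.129×0.2307) = 0.08165 × 41.9 × 0.9707 = 3.321 mg/L.

t_c ≈ 0.231 d; D_c ≈ 3.32 mg/L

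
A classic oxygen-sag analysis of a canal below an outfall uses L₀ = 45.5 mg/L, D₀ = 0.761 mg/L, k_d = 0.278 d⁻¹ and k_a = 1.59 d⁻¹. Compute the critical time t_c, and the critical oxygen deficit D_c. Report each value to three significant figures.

t_c ≈ 1.27 d; D_c ≈ 5.59 mg/L

t_c = [1/(k_a−k_d)] ln[(k_a/k_d)(1 − D₀(k_a−k_d)/(k_d L₀))]
= [1/(1.59−0.278)] ln[(1.59/0.278)(1 − 0.761×1.312/(0.278×45.5))]
= (1/1.312) ln[5.719 × 0.9211] = 0.7622 × ln(5.268) = 0.7622 × 1.662 = 1.266 d.
L(t_c) = L₀ e^(−k_d t_c) = 45.5 × 0.7032 = 32.00 mg/L, and at the critical point k_a D_c = k_d L, so D_c = (0.278/1.59) × 32.00 = 5.594 mg/L.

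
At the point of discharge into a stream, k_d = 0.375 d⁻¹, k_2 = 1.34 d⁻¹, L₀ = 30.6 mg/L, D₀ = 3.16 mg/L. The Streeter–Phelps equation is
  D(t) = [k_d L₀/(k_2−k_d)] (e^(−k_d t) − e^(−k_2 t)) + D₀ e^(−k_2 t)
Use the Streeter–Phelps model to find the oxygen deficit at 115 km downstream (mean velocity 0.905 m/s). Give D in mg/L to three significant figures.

D ≈ 5.63 mg/L

Travel time t = x/v = 115 km / (0.905 m/s) = 115000 m / 0.905 m/s = 127100 s = 1.471 d.
k_d L₀/(k_2−k_d) = 0.375×30.6/(1.34−0.375) = 11.48/0.9650 = 11.89 mg/L.
e^(−k_d t) = e^(−0.375×1.471) = 0.5761; e^(−k_2 t) = e^(−1.34×1.471) = 0.1393.
D = 11.89 × (0.5761 − 0.1393) + 3.16 × 0.1393 = 5.193 + 0.4403 = 5.633 mg/L.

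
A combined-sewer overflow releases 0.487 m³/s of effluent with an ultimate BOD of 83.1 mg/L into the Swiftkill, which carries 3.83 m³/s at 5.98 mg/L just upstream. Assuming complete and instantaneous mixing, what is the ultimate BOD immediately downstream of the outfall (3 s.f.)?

Flow-weighted mixing: C = (Q_r C_r + Q_w C_w)/(Q_r + Q_w)
= (3.83×5.98 + 0.487×83.1)/(3.83 + 0.487) = 63.37/4.317 = 14.68 mg/L.

14.7 mg/L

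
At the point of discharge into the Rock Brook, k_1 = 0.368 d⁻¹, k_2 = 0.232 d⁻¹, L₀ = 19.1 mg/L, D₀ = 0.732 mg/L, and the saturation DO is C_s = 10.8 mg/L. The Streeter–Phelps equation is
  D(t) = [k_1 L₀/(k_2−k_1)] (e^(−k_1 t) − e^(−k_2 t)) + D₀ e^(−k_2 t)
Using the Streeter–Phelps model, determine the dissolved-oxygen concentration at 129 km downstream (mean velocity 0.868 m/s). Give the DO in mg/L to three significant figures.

Travel time t = x/v = 129 km / (0.868 m/s) = 129000 m / 0.868 m/s = 148600 s = 1.720 d.
k_1 L₀/(k_2−k_1) = 0.368×19.1/(0.232−0.368) = 7.029/-0.1360 = -51.68 mg/L.
e^(−k_1 t) = e^(−0.368×1.720) = 0.5310; e^(−k_2 t) = e^(−0.232×1.720) = 0.6709.
D = -51.68 × (0.5310 − 0.6709) + 0.732 × 0.6709 = 7.233 + 0.4911 = 7.724 mg/L.
DO = C_s − D = 10.8 − 7.724 = 3.076 mg/L.

DO ≈ 3.08 mg/L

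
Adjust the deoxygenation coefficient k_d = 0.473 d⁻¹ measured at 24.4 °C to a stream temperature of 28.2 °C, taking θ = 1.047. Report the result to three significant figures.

k_d ≈ 0.563 d⁻¹

k_d(T₂) = k_d(T₁) · θ^(T₂−T₁) = 0.473 × 1.047^(28.2−24.4)
= 0.473 × 1.047^3.80 = 0.473 × 1.191 = 0.5632 d⁻¹.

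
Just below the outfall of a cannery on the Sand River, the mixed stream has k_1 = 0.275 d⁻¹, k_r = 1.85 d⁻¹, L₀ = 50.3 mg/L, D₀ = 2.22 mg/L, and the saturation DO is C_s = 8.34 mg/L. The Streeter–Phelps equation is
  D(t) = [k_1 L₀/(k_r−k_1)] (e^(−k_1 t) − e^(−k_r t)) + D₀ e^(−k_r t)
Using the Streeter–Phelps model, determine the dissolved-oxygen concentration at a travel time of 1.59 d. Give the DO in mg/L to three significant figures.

DO ≈ 3.01 mg/L

k_1 L₀/(k_r−k_1) = 0.275×50.3/(1.85−0.275) = 13.83/1.575 = 8.783 mg/L.
e^(−k_1 t) = e^(−0.275×1.590) = 0.6458; e^(−k_r t) = e^(−1.85×1.590) = 0.05279.
D = 8.783 × (0.6458 − 0.05279) + 2.22 × 0.05279 = 5.208 + 0.1172 = 5.325 mg/L.
DO = C_s − D = 8.34 − 5.325 = 3.015 mg/L.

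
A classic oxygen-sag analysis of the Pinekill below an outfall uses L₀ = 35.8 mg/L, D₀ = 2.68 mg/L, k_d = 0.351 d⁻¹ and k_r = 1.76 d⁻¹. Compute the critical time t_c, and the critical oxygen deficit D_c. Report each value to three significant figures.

t_c ≈ 0.891 d; D_c ≈ 5.22 mg/L

t_c = [1/(k_r−k_d)] ln[(k_r/k_d)(1 − D₀(k_r−k_d)/(k_d L₀))]
= [1/(1.76−0.351)] ln[(1.76/0.351)(1 − 2.68×1.409/(0.351×35.8))]
= (1/1.409) ln[5.014 × 0.6995] = 0.7097 × ln(3.507) = 0.7097 × 1.255 = 0.8906 d.
D_c = (k_d/k_r) L₀ e^(−k_d t_c) = (0.351/1.76) × 35.8 × e^(−0.351×0.8906) = 0.1994 × 35.8 × 0.7315 = 5.223 mg/L.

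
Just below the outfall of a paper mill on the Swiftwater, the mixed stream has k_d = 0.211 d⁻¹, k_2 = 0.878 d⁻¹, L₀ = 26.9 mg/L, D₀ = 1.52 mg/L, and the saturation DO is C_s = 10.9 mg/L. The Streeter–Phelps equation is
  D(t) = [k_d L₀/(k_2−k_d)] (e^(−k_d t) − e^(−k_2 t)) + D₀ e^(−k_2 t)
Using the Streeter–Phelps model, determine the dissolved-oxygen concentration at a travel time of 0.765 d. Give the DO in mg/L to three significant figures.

DO ≈ 7.23 mg/L

k_d L₀/(k_2−k_d) = 0.211×26.9/(0.878−0.211) = 5.676/0.6670 = 8.510 mg/L.
e^(−k_d t) = e^(−0.211×0.7650) = 0.8509; e^(−k_2 t) = e^(−0.878×0.7650) = 0.5109.
D = 8.510 × (0.8509 − 0.5109) + 1.52 × 0.5109 = 2.894 + 0.7765 = 3.670 mg/L.
DO = C_s − D = 10.9 − 3.670 = 7.230 mg/L.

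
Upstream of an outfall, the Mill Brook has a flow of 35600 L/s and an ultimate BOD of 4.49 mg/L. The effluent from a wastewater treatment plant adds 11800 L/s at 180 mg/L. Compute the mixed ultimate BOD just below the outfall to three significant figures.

Flow-weighted mixing: C = (Q_r C_r + Q_w C_w)/(Q_r + Q_w)
= (35600×4.49 + 11800×180)/(35600 + 11800) = 2.284×10^6/47400 = 48.18 mg/L.

48.2 mg/L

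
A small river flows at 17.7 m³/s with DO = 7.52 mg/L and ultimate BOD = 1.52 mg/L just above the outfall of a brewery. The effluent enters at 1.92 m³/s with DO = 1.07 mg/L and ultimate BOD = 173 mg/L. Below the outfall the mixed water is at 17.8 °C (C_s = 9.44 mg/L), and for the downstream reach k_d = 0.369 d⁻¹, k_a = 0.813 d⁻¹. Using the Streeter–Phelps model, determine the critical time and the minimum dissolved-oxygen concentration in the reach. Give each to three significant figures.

t_c ≈ 1.37 d; minimum DO ≈ 4.42 mg/L

Mixed DO = (17.7×7.52 + 1.92×1.07)/(17.7+1.92) = 135.2/19.62 = 6.889 mg/L.
Mixed L₀ = (17.7×1.52 + 1.92×173)/(19.62) = 359.1/19.62 = 18.30 mg/L.
Initial deficit D₀ = C_s − DO₀ = 9.44 − 6.889 = 2.551 mg/L.
t_c = (1/0.4440) ln[(0.813/0.369)(1 − 2.551×0.4440/(0.369×18.30))] = 2.252 × ln(1.834) = 1.366 d.
D_c = (0.369/0.813) × 18.30 × e^(−0.369×1.366) = 0.4539 × 18.30 × 0.6042 = 5.018 mg/L.
Minimum DO = 9.44 − 5.018 = 4.422 mg/L.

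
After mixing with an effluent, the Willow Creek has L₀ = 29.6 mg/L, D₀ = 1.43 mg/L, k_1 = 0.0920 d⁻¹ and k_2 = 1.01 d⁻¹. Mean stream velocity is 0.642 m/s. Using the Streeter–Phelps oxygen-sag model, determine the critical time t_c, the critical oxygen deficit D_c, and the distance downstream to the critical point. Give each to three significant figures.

t_c ≈ 1.89 d; D_c ≈ 2.27 mg/L; x_c ≈ 105 km

t_c = [1/(k_2−k_1)] ln[(k_2/k_1)(1 − D₀(k_2−k_1)/(k_1 L₀))]
= [1/(1.01−0.0920)] ln[(1.01/0.0920)(1 − 1.43×0.9180/(0.0920×29.6))]
= (1/0.9180) ln[10.98 × 0.5179] = 1.089 × ln(5.686) = 1.089 × 1.738 = 1.893 d.
D_c = (k_1/k_2) L₀ e^(−k_1 t_c) = (0.0920/1.01) × 29.6 × e^(−0.0920×1.893) = 0.09109 × 29.6 × 0.8401 = 2.265 mg/L.
x_c = v t_c = 0.642 m/s × 1.893 d × 86400 s/d = 105000 m ≈ 105 km.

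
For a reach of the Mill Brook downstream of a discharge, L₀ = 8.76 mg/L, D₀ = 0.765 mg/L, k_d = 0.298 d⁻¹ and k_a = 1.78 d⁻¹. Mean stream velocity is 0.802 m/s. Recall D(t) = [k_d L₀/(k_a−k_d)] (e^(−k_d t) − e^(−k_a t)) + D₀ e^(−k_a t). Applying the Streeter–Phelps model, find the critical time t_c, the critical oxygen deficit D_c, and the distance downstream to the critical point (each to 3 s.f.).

t_c ≈ 0.822 d; D_c ≈ 1.15 mg/L; x_c ≈ 56.9 km

At the critical point dD/dt = 0, so k_d L₀ e^(−k_d t) = k_a D. Substituting D(t) from the Streeter–Phelps equation and solving for t gives
t_c = ln[(k_a/k_d)(1 − D₀(k_a−k_d)/(k_d L₀))] / (k_a−k_d).
Here k_a−k_d = 1.482 d⁻¹ and 1 − D₀(k_a−k_d)/(k_d L₀) = 1 − 0.765×1.482/(0.298×8.76) = 0.5657, so
t_c = ln(5.973 × 0.5657) / 1.482 = 1.218 / 1.482 = 0.8216 d.
D_c = (k_d/k_a) L₀ e^(−k_d t_c) = (0.298/1.78) × 8.76 × e^(−0.298×0.8216) = 0.1674 × 8.76 × 0.7828 = 1.148 mg/L.
x_c = v t_c = 0.802 m/s × 0.8216 d × 86400 s/d = 56930 m ≈ 56.9 km.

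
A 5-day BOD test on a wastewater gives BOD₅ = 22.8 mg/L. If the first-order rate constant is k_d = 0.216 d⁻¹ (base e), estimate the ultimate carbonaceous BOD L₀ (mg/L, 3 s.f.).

BOD₅ = L₀(1 − e^(−5k_d)) ⇒ L₀ = BOD₅ / (1 − e^(−5×0.216))
= 22.8 / (1 − 0.3396) = 22.8 / 0.6604 = 34.52 mg/L.

L₀ ≈ 34.5 mg/L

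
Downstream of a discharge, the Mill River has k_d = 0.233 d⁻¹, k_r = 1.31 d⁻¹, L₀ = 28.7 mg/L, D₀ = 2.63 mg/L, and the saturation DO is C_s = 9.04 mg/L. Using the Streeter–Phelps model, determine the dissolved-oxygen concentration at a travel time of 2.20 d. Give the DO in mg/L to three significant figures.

DO ≈ 5.52 mg/L

k_d L₀/(k_r−k_d) = 0.233×28.7/(1.31−0.233) = 6.687/1.077 = 6.209 mg/L.
e^(−k_d t) = e^(−0.233×2.200) = 0.5989; e^(−k_r t) = e^(−1.31×2.200) = 0.05602.
D = 6.209 × (0.5989 − 0.05602) + 2.63 × 0.05602 = 3.371 + 0.1473 = 3.518 mg/L.
DO = C_s − D = 9.04 − 3.518 = 5.522 mg/L.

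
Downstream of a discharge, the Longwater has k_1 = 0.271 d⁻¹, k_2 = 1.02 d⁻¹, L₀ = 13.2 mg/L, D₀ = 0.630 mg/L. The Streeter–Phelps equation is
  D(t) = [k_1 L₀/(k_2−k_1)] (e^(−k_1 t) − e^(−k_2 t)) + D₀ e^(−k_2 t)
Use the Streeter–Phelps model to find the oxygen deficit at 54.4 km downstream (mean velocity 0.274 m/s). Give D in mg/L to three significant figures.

D ≈ 2.16 mg/L

Travel time t = x/v = 54.4 km / (0.274 m/s) = 54400 m / 0.274 m/s = 198500 s = 2.298 d.
k_1 L₀/(k_2−k_1) = 0.271×13.2/(1.02−0.271) = 3.577/0.7490 = 4.776 mg/L.
e^(−k_1 t) = e^(−0.271×2.298) = 0.5365; e^(−k_2 t) = e^(−1.02×2.298) = 0.09595.
D = 4.776 × (0.5365 − 0.09595) + 0.630 × 0.09595 = 2.104 + 0.06045 = 2.164 mg/L.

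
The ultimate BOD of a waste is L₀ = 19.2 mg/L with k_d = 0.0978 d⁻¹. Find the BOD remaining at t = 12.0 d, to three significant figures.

L ≈ 5.94 mg/L

L_t = L₀ e^(−k_d t) = 19.2 × e^(−0.0978×12.0) = 19.2 × 0.3093 = 5.938 mg/L.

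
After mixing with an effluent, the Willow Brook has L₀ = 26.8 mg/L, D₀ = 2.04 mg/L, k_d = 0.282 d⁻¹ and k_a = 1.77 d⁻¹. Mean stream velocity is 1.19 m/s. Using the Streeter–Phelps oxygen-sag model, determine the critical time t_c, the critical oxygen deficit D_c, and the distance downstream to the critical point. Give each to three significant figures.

At the critical point dD/dt = 0, so k_d L₀ e^(−k_d t) = k_a D. Substituting D(t) from the Streeter–Phelps equation and solving for t gives
t_c = ln[(k_a/k_d)(1 − D₀(k_a−k_d)/(k_d L₀))] / (k_a−k_d).
Here k_a−k_d = 1.488 d⁻¹ and 1 − D₀(k_a−k_d)/(k_d L₀) = 1 − 2.04×1.488/(0.282×26.8) = 0.5983, so
t_c = ln(6.277 × 0.5983) / 1.488 = 1.323 / 1.488 = 0.8893 d.
L(t_c) = L₀ e^(−k_d t_c) = 26.8 × 0.7782 = 20.86 mg/L, and at the critical point k_a D_c = k_d L, so D_c = (0.282/1.77) × 20.86 = 3.323 mg/L.
x_c = v t_c = 1.19 m/s × 0.8893 d × 86400 s/d = 91430 m ≈ 91.4 km.

t_c ≈ 0.889 d; D_c ≈ 3.32 mg/L; x_c ≈ 91.4 km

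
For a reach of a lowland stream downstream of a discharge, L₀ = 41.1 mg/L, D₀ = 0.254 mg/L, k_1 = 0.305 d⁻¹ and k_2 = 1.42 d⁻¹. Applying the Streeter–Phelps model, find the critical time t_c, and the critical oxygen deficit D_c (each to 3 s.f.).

At the critical point dD/dt = 0, so k_1 L₀ e^(−k_1 t) = k_2 D. Substituting D(t) from the Streeter–Phelps equation and solving for t gives
t_c = ln[(k_2/k_1)(1 − D₀(k_2−k_1)/(k_1 L₀))] / (k_2−k_1).
Here k_2−k_1 = 1.115 d⁻¹ and 1 − D₀(k_2−k_1)/(k_1 L₀) = 1 − 0.254×1.115/(0.305×41.1) = 0.9774, so
t_c = ln(4.656 × 0.9774) / 1.115 = 1.515 / 1.115 = 1.359 d.
L(t_c) = L₀ e^(−k_1 t_c) = 41.1 × 0.6607 = 27.15 mg/L, and at the critical point k_2 D_c = k_1 L, so D_c = (0.305/1.42) × 27.15 = 5.832 mg/L.

t_c ≈ 1.36 d; D_c ≈ 5.83 mg/L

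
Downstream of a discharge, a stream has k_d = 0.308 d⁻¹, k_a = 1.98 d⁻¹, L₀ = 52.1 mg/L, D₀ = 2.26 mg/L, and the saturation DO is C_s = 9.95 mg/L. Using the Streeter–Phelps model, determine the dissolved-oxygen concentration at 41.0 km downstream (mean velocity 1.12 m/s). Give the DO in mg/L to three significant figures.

DO ≈ 4.70 mg/L

Travel time t = x/v = 41.0 km / (1.12 m/s) = 41000 m / 1.12 m/s = 36610 s = 0.4237 d.
k_d L₀/(k_a−k_d) = 0.308×52.1/(1.98−0.308) = 16.05/1.672 = 9.597 mg/L.
e^(−k_d t) = e^(−0.308×0.4237) = 0.8777; e^(−k_a t) = e^(−1.98×0.4237) = 0.4322.
D = 9.597 × (0.8777 − 0.4322) + 2.26 × 0.4322 = 4.275 + 0.9767 = 5.252 mg/L.
DO = C_s − D = 9.95 − 5.252 = 4.698 mg/L.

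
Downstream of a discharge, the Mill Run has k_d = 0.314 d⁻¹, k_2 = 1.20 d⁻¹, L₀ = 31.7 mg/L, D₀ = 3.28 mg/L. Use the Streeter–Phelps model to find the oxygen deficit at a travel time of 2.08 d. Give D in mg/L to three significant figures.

k_d L₀/(k_2−k_d) = 0.314×31.7/(1.20−0.314) = 9.954/0.8860 = 11.23 mg/L.
e^(−k_d t) = e^(−0.314×2.080) = 0.5204; e^(−k_2 t) = e^(−1.20×2.080) = 0.08241.
D = 11.23 × (0.5204 − 0.08241) + 3.28 × 0.08241 = 4.921 + 0.2703 = 5.191 mg/L.

D ≈ 5.19 mg/L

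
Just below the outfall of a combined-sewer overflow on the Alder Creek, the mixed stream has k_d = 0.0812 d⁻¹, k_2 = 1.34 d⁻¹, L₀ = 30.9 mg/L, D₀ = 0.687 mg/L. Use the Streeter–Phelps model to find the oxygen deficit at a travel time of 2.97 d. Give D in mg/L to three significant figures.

k_d L₀/(k_2−k_d) = 0.0812×30.9/(1.34−0.0812) = 2.509/1.259 = 1.993 mg/L.
e^(−k_d t) = e^(−0.0812×2.970) = 0.7857; e^(−k_2 t) = e^(−1.34×2.970) = 0.01869.
D = 1.993 × (0.7857 − 0.01869) + 0.687 × 0.01869 = 1.529 + 0.01284 = 1.542 mg/L.

D ≈ 1.54 mg/L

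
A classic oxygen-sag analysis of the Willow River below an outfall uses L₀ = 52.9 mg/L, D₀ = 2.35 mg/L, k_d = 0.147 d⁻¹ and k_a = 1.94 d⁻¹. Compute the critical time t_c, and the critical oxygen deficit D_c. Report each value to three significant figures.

t_c ≈ 1.00 d; D_c ≈ 3.46 mg/L

At the critical point dD/dt = 0, so k_d L₀ e^(−k_d t) = k_a D. Substituting D(t) from the Streeter–Phelps equation and solving for t gives
t_c = ln[(k_a/k_d)(1 − D₀(k_a−k_d)/(k_d L₀))] / (k_a−k_d).
Here k_a−k_d = 1.793 d⁻¹ and 1 − D₀(k_a−k_d)/(k_d L₀) = 1 − 2.35×1.793/(0.147×52.9) = 0.4582, so
t_c = ln(13.20 × 0.4582) / 1.793 = 1.799 / 1.793 = 1.004 d.
L(t_c) = L₀ e^(−k_d t_c) = 52.9 × 0.8628 = 45.64 mg/L, and at the critical point k_a D_c = k_d L, so D_c = (0.147/1.94) × 45.64 = 3.459 mg/L.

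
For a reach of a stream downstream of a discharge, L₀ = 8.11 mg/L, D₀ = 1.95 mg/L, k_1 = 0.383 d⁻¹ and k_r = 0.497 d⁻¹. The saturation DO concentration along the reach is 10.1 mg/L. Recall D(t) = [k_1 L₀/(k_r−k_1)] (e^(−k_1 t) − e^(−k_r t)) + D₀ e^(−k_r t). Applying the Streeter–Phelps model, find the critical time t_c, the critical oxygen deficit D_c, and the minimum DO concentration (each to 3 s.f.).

t_c ≈ 1.63 d; D_c ≈ 3.34 mg/L; min DO ≈ 6.76 mg/L

At the critical point dD/dt = 0, so k_1 L₀ e^(−k_1 t) = k_r D. Substituting D(t) from the Streeter–Phelps equation and solving for t gives
t_c = ln[(k_r/k_1)(1 − D₀(k_r−k_1)/(k_1 L₀))] / (k_r−k_1).
Here k_r−k_1 = 0.1140 d⁻¹ and 1 − D₀(k_r−k_1)/(k_1 L₀) = 1 − 1.95×0.1140/(0.383×8.11) = 0.9284, so
t_c = ln(1.298 × 0.9284) / 0.1140 = 0.1863 / 0.1140 = 1.634 d.
D_c = (k_1/k_r) L₀ e^(−k_1 t_c) = (0.383/0.497) × 8.11 × e^(−0.383×1.634) = 0.7706 × 8.11 × 0.5348 = 3.342 mg/L.
Minimum DO = C_s − D_c = 10.1 − 3.342 = 6.758 mg/L.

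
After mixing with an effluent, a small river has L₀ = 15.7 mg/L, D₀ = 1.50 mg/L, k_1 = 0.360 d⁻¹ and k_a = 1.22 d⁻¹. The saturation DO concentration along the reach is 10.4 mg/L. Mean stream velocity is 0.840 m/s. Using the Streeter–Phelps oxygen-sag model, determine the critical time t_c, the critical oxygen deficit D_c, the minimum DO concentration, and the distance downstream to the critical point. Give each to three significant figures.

t_c ≈ 1.12 d; D_c ≈ 3.10 mg/L; min DO ≈ 7.30 mg/L; x_c ≈ 81.1 km

With k_a/k_1 = 3.389 and 1 − D₀(k_a−k_1)/(k_1 L₀) = 0.7718,
t_c = ln(3.389 × 0.7718) / (1.22 − 0.360) = ln(2.615) / 0.8600 = 0.9614/0.8600 = 1.118 d.
D_c = (k_1/k_a) L₀ e^(−k_1 t_c) = (0.360/1.22) × 15.7 × e^(−0.360×1.118) = 0.2951 × 15.7 × 0.6687 = 3.098 mg/L.
Minimum DO = C_s − D_c = 10.4 − 3.098 = 7.302 mg/L.
x_c = v t_c = 0.840 m/s × 1.118 d × 86400 s/d = 81140 m ≈ 81.1 km.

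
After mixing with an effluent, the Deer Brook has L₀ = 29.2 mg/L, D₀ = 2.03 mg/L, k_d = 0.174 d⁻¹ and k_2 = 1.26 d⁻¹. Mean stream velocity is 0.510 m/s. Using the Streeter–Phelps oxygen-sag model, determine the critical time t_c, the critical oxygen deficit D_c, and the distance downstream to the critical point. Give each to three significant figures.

t_c ≈ 1.30 d; D_c ≈ 3.22 mg/L; x_c ≈ 57.2 km

t_c = [1/(k_2−k_d)] ln[(k_2/k_d)(1 − D₀(k_2−k_d)/(k_d L₀))]
= [1/(1.26−0.174)] ln[(1.26/0.174)(1 − 2.03×1.086/(0.174×29.2))]
= (1/1.086) ln[7.241 × 0.5661] = 0.9208 × ln(4.099) = 0.9208 × 1.411 = 1.299 d.
L(t_c) = L₀ e^(−k_d t_c) = 29.2 × 0.7977 = 23.29 mg/L, and at the critical point k_2 D_c = k_d L, so D_c = (0.174/1.26) × 23.29 = 3.217 mg/L.
x_c = v t_c = 0.510 m/s × 1.299 d × 86400 s/d = 57240 m ≈ 57.2 km.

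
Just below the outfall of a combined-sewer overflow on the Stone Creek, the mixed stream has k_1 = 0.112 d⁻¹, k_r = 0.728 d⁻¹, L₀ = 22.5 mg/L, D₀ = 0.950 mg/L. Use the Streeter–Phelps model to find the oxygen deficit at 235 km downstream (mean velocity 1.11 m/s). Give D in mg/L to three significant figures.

D ≈ 2.58 mg/L

Travel time t = x/v = 235 km / (1.11 m/s) = 235000 m / 1.11 m/s = 211700 s = 2.450 d.
k_1 L₀/(k_r−k_1) = 0.112×22.5/(0.728−0.112) = 2.520/0.6160 = 4.091 mg/L.
e^(−k_1 t) = e^(−0.112×2.450) = 0.7600; e^(−k_r t) = e^(−0.728×2.450) = 0.1680.
D = 4.091 × (0.7600 − 0.1680) + 0.950 × 0.1680 = 2.422 + 0.1596 = 2.581 mg/L.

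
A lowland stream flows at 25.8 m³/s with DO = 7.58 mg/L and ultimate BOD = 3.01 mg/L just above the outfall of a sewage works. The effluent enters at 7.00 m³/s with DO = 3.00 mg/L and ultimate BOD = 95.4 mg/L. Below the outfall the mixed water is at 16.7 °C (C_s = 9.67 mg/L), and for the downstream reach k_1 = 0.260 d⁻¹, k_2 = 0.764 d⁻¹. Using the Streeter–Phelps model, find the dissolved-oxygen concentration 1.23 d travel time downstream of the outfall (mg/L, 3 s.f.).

DO ≈ 4.54 mg/L

Mixed DO = (25.8×7.58 + 7.00×3.00)/(25.8+7.00) = 216.6/32.80 = 6.603 mg/L.
Mixed L₀ = (25.8×3.01 + 7.00×95.4)/(32.80) = 745.5/32.80 = 22.73 mg/L.
Initial deficit D₀ = C_s − DO₀ = 9.67 − 6.603 = 3.067 mg/L.
D(1.23) = [0.260×22.73/(0.764−0.260)](e^(−0.260×1.23) − e^(−0.764×1.23)) + 3.067 e^(−0.764×1.23)
= 11.72 × (0.7263 − 0.3907) + 3.067 × 0.3907 = 5.133 mg/L.
DO = 9.67 − 5.133 = 4.537 mg/L.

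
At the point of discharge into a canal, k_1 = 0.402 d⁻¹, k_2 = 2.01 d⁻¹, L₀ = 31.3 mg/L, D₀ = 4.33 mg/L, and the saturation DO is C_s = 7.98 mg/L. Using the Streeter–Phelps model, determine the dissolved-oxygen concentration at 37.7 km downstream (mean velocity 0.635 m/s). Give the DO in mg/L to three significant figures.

Travel time t = x/v = 37.7 km / (0.635 m/s) = 37700 m / 0.635 m/s = 59370 s = 0.6872 d.
k_1 L₀/(k_2−k_1) = 0.402×31.3/(2.01−0.402) = 12.58/1.608 = 7.825 mg/L.
e^(−k_1 t) = e^(−0.402×0.6872) = 0.7586; e^(−k_2 t) = e^(−2.01×0.6872) = 0.2513.
D = 7.825 × (0.7586 − 0.2513) + 4.33 × 0.2513 = 3.970 + 1.088 = 5.058 mg/L.
DO = C_s − D = 7.98 − 5.058 = 2.922 mg/L.

DO ≈ 2.92 mg/L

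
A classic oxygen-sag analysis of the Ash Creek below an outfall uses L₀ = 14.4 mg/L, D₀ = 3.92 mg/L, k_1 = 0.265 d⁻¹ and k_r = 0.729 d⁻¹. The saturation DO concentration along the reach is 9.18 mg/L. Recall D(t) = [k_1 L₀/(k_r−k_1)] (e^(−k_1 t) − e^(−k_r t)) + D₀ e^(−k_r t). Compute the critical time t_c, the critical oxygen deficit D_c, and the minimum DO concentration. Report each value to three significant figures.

With k_r/k_1 = 2.751 and 1 − D₀(k_r−k_1)/(k_1 L₀) = 0.5234,
t_c = ln(2.751 × 0.5234) / (0.729 − 0.265) = ln(1.440) / 0.4640 = 0.3644/0.4640 = 0.7854 d.
D_c = (k_1/k_r) L₀ e^(−k_1 t_c) = (0.265/0.729) × 14.4 × e^(−0.265×0.7854) = 0.3635 × 14.4 × 0.8121 = 4.251 mg/L.
Minimum DO = C_s − D_c = 9.18 − 4.251 = 4.929 mg/L.

t_c ≈ 0.785 d; D_c ≈ 4.25 mg/L; min DO ≈ 4.93 mg/L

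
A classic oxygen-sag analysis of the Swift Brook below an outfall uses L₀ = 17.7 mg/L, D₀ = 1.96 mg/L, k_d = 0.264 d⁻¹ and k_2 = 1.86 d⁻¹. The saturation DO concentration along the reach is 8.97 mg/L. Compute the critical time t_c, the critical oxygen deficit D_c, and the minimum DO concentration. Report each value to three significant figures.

With k_2/k_d = 7.045 and 1 − D₀(k_2−k_d)/(k_d L₀) = 0.3306,
t_c = ln(7.045 × 0.3306) / (1.86 − 0.264) = ln(2.329) / 1.596 = 0.8454/1.596 = 0.5297 d.
L(t_c) = L₀ e^(−k_d t_c) = 17.7 × 0.8695 = 15.39 mg/L, and at the critical point k_2 D_c = k_d L, so D_c = (0.264/1.86) × 15.39 = 2.184 mg/L.
Minimum DO = C_s − D_c = 8.97 − 2.184 = 6.786 mg/L.

t_c ≈ 0.530 d; D_c ≈ 2.18 mg/L; min DO ≈ 6.79 mg/L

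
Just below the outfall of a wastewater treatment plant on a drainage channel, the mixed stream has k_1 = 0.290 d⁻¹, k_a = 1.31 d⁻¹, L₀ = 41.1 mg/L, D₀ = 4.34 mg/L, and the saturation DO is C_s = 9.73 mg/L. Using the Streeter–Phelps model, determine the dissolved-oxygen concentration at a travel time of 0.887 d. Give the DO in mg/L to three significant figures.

DO ≈ 2.99 mg/L

k_1 L₀/(k_a−k_1) = 0.290×41.1/(1.31−0.290) = 11.92/1.020 = 11.69 mg/L.
e^(−k_1 t) = e^(−0.290×0.8870) = 0.7732; e^(−k_a t) = e^(−1.31×0.8870) = 0.3129.
D = 11.69 × (0.7732 − 0.3129) + 4.34 × 0.3129 = 5.379 + 1.358 = 6.737 mg/L.
DO = C_s − D = 9.73 − 6.737 = 2.993 mg/L.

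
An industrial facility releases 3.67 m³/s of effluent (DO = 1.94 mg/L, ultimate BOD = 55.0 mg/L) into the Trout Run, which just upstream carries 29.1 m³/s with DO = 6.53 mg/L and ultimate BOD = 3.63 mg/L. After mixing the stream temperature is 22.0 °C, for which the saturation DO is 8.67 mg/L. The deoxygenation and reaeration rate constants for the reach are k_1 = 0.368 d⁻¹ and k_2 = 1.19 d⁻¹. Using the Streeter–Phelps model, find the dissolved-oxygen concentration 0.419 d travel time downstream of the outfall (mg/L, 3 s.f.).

Mixed DO = (29.1×6.53 + 3.67×1.94)/(29.1+3.67) = 197.1/32.77 = 6.016 mg/L.
Mixed L₀ = (29.1×3.63 + 3.67×55.0)/(32.77) = 307.5/32.77 = 9.383 mg/L.
Initial deficit D₀ = C_s − DO₀ = 8.67 − 6.016 = 2.654 mg/L.
D(0.419) = [0.368×9.383/(1.19−0.368)](e^(−0.368×0.419) − e^(−1.19×0.419)) + 2.654 e^(−1.19×0.419)
= 4.201 × (0.8571 − 0.6074) + 2.654 × 0.6074 = 2.661 mg/L.
DO = 8.67 − 2.661 = 6.009 mg/L.

DO ≈ 6.01 mg/L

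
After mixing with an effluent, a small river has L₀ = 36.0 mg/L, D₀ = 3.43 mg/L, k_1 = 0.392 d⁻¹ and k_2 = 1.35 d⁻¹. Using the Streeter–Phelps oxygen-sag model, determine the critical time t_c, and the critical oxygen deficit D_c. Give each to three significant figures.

t_c ≈ 1.01 d; D_c ≈ 7.02 mg/L

t_c = [1/(k_2−k_1)] ln[(k_2/k_1)(1 − D₀(k_2−k_1)/(k_1 L₀))]
= [1/(1.35−0.392)] ln[(1.35/0.392)(1 − 3.43×0.9580/(0.392×36.0))]
= (1/0.9580) ln[3.444 × 0.7672] = 1.044 × ln(2.642) = 1.044 × 0.9715 = 1.014 d.
D_c = (k_1/k_2) L₀ e^(−k_1 t_c) = (0.392/1.35) × 36.0 × e^(−0.392×1.014) = 0.2904 × 36.0 × 0.6720 = 7.024 mg/L.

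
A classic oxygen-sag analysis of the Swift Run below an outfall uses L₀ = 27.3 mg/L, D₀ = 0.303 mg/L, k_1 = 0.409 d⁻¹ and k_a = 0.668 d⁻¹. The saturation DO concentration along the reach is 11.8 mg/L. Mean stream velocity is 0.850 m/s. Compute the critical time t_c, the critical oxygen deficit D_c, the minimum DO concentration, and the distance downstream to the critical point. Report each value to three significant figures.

t_c ≈ 1.87 d; D_c ≈ 7.79 mg/L; min DO ≈ 4.01 mg/L; x_c ≈ 137 km

At the critical point dD/dt = 0, so k_1 L₀ e^(−k_1 t) = k_a D. Substituting D(t) from the Streeter–Phelps equation and solving for t gives
t_c = ln[(k_a/k_1)(1 − D₀(k_a−k_1)/(k_1 L₀))] / (k_a−k_1).
Here k_a−k_1 = 0.2590 d⁻¹ and 1 − D₀(k_a−k_1)/(k_1 L₀) = 1 − 0.303×0.2590/(0.409×27.3) = 0.9930, so
t_c = ln(1.633 × 0.9930) / 0.2590 = 0.4835 / 0.2590 = 1.867 d.
L(t_c) = L₀ e^(−k_1 t_c) = 27.3 × 0.4660 = 12.72 mg/L, and at the critical point k_a D_c = k_1 L, so D_c = (0.409/0.668) × 12.72 = 7.789 mg/L.
Minimum DO = C_s − D_c = 11.8 − 7.789 = 4.011 mg/L.
x_c = v t_c = 0.850 m/s × 1.867 d × 86400 s/d = 137100 m ≈ 137 km.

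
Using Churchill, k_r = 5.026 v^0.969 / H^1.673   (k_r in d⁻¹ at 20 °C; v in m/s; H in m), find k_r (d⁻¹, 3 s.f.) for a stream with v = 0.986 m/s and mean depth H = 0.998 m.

k_r = 5.026 × 0.986^0.969 / 0.998^1.673 = 5.026 × 0.9864 / 0.9967 = 4.974 d⁻¹.

k_r ≈ 4.97 d⁻¹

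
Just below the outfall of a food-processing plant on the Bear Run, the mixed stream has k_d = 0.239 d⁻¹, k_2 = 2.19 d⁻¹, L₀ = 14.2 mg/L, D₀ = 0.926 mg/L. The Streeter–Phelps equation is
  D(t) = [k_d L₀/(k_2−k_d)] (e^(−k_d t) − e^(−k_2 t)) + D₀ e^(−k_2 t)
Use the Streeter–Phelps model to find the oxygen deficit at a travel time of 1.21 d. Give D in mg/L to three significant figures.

k_d L₀/(k_2−k_d) = 0.239×14.2/(2.19−0.239) = 3.394/1.951 = 1.740 mg/L.
e^(−k_d t) = e^(−0.239×1.210) = 0.7489; e^(−k_2 t) = e^(−2.19×1.210) = 0.07066.
D = 1.740 × (0.7489 − 0.07066) + 0.926 × 0.07066 = 1.180 + 0.06543 = 1.245 mg/L.

D ≈ 1.25 mg/L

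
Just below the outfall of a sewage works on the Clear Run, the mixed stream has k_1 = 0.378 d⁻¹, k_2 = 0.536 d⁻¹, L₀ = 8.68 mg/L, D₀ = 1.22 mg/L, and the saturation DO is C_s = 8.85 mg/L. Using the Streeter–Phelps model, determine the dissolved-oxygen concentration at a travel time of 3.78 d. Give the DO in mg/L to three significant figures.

k_1 L₀/(k_2−k_1) = 0.378×8.68/(0.536−0.378) = 3.281/0.1580 = 20.77 mg/L.
e^(−k_1 t) = e^(−0.378×3.780) = 0.2396; e^(−k_2 t) = e^(−0.536×3.780) = 0.1319.
D = 20.77 × (0.2396 − 0.1319) + 1.22 × 0.1319 = 2.237 + 0.1609 = 2.398 mg/L.
DO = C_s − D = 8.85 − 2.398 = 6.452 mg/L.

DO ≈ 6.45 mg/L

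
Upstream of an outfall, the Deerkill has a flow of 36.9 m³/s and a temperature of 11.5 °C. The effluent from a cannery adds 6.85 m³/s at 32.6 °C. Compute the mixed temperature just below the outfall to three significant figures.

Flow-weighted mixing: C = (Q_r C_r + Q_w C_w)/(Q_r + Q_w)
= (36.9×11.5 + 6.85×32.6)/(36.9 + 6.85) = 647.7/43.75 = 14.80 °C.

14.8 °C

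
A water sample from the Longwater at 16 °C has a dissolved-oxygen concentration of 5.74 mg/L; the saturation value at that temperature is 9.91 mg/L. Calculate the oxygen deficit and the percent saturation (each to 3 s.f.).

D = C_s − C = 9.91 − 5.74 = 4.17 mg/L.
% saturation = 5.74/9.91 × 100 = 57.9 %.

D ≈ 4.17 mg/L; 57.9 % saturation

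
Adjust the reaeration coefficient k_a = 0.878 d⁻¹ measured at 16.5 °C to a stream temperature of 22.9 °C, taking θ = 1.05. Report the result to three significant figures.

k_a(T₂) = k_a(T₁) · θ^(T₂−T₁) = 0.878 × 1.05^(22.9−16.5)
= 0.878 × 1.05^6.40 = 0.878 × 1.367 = 1.200 d⁻¹.

k_a ≈ 1.20 d⁻¹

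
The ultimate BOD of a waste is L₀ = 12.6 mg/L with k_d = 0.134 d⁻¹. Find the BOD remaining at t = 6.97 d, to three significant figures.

L_t = L₀ e^(−k_d t) = 12.6 × e^(−0.134×6.97) = 12.6 × 0.3930 = 4.952 mg/L.

L ≈ 4.95 mg/L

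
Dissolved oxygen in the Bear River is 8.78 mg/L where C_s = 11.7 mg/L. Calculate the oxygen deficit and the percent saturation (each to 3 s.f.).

D ≈ 2.92 mg/L; 75.0 % saturation

D = C_s − C = 11.7 − 8.78 = 2.92 mg/L.
% saturation = 8.78/11.7 × 100 = 75.0 %.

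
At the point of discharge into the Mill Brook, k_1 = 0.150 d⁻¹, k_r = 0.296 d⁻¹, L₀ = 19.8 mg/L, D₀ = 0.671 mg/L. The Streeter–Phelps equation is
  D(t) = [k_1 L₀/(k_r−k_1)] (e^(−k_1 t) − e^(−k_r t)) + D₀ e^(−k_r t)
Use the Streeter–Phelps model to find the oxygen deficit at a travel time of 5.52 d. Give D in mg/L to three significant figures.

D ≈ 5.05 mg/L

k_1 L₀/(k_r−k_1) = 0.150×19.8/(0.296−0.150) = 2.970/0.1460 = 20.34 mg/L.
e^(−k_1 t) = e^(−0.150×5.520) = 0.4369; e^(−k_r t) = e^(−0.296×5.520) = 0.1952.
D = 20.34 × (0.4369 − 0.1952) + 0.671 × 0.1952 = 4.918 + 0.1310 = 5.049 mg/L.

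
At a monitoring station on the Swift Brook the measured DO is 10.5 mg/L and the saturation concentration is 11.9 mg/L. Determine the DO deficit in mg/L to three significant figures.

D ≈ 1.40 mg/L

D = C_s − C = 11.9 − 10.5 = 1.40 mg/L.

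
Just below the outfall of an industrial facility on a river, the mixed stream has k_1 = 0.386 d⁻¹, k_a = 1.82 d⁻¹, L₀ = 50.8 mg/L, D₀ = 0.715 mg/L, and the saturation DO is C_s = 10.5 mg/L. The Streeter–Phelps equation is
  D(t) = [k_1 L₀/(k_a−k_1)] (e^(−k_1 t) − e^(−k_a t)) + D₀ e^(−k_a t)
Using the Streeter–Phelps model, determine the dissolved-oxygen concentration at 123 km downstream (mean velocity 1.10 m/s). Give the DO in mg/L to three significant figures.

Travel time t = x/v = 123 km / (1.10 m/s) = 123000 m / 1.10 m/s = 111800 s = 1.294 d.
k_1 L₀/(k_a−k_1) = 0.386×50.8/(1.82−0.386) = 19.61/1.434 = 13.67 mg/L.
e^(−k_1 t) = e^(−0.386×1.294) = 0.6068; e^(−k_a t) = e^(−1.82×1.294) = 0.09485.
D = 13.67 × (0.6068 − 0.09485) + 0.715 × 0.09485 = 7.000 + 0.06782 = 7.068 mg/L.
DO = C_s − D = 10.5 − 7.068 = 3.432 mg/L.

DO ≈ 3.43 mg/L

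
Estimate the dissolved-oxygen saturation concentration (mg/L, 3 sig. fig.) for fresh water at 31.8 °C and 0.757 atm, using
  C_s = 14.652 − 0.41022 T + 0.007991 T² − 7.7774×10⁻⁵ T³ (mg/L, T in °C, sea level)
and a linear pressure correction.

C_s ≈ 5.44 mg/L

At sea level: C_s = 14.652 − 0.41022×31.8 + 0.007991×31.8² − 7.7774×10⁻⁵×31.8³ = 7.187 mg/L.
Pressure correction: C_s' = 7.187 × 0.757 = 5.440 mg/L.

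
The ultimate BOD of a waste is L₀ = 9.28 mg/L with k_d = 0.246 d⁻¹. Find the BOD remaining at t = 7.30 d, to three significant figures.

L ≈ 1.54 mg/L

L_t = L₀ e^(−k_d t) = 9.28 × e^(−0.246×7.30) = 9.28 × 0.1660 = 1.540 mg/L.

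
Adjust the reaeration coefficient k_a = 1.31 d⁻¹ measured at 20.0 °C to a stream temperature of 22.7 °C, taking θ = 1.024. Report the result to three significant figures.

k_a(T₂) = k_a(T₁) · θ^(T₂−T₁) = 1.31 × 1.024^(22.7−20.0)
= 1.31 × 1.024^2.70 = 1.31 × 1.066 = 1.397 d⁻¹.

k_a ≈ 1.40 d⁻¹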